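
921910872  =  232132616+689778256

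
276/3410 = 138/1705=0.08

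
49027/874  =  56 + 83/874 =56.09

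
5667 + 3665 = 9332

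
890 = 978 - 88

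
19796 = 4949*4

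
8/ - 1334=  - 4/667= - 0.01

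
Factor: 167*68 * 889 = 10095484=2^2*7^1 * 17^1*127^1*167^1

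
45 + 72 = 117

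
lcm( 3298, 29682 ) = 29682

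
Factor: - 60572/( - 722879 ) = 2^2 * 19^1*907^( - 1) =76/907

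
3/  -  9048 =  - 1/3016  =  - 0.00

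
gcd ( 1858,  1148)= 2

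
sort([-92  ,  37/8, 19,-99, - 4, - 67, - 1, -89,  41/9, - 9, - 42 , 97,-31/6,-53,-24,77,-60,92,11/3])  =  [  -  99,-92, - 89 ,-67, - 60,  -  53,-42,-24, - 9,-31/6,  -  4, - 1, 11/3, 41/9,37/8,19, 77 , 92 , 97] 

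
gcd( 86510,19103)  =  1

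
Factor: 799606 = 2^1*173^1*2311^1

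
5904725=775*7619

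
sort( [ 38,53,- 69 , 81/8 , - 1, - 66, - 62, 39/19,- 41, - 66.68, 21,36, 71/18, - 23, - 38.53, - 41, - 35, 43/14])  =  [ -69,-66.68, - 66,- 62, - 41, - 41, - 38.53, - 35, - 23, - 1,  39/19, 43/14,71/18, 81/8, 21, 36, 38, 53 ] 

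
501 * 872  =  436872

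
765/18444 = 255/6148  =  0.04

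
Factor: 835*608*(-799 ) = - 2^5 * 5^1*17^1*19^1*47^1*167^1 = -405636320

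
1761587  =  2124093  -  362506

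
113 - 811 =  - 698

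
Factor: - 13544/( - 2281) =2^3 *1693^1*2281^( - 1)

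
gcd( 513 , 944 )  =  1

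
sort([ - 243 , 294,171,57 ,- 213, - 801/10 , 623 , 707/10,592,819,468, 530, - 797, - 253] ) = [ - 797, - 253, - 243,  -  213, - 801/10, 57, 707/10, 171,294,468, 530,592,623,819]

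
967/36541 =967/36541  =  0.03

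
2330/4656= 1165/2328 = 0.50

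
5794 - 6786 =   -  992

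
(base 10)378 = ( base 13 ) 231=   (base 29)d1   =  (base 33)bf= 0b101111010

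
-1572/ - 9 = 174 + 2/3 = 174.67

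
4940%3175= 1765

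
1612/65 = 124/5 = 24.80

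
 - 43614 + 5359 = -38255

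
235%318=235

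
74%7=4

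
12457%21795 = 12457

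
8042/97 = 8042/97 = 82.91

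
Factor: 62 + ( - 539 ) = -477 = - 3^2*53^1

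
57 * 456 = 25992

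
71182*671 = 47763122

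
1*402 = 402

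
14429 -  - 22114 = 36543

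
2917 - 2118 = 799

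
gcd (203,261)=29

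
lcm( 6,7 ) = 42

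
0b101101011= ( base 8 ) 553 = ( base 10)363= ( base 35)ad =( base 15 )193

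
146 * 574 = 83804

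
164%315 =164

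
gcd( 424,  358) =2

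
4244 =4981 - 737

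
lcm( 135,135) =135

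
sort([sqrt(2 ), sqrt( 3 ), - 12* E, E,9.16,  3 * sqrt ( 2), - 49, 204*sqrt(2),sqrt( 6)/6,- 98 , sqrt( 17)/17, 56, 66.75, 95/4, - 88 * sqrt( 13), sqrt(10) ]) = [  -  88*sqrt ( 13 ), - 98, - 49, -12*  E , sqrt ( 17)/17 , sqrt (6)/6,  sqrt(2),sqrt(3 ), E, sqrt( 10),3*sqrt ( 2), 9.16, 95/4,56, 66.75, 204  *  sqrt(2 )]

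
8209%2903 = 2403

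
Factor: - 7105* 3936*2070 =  - 2^6*3^3 * 5^2*7^2*23^1*29^1*41^1=- 57888129600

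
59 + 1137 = 1196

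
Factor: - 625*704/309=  - 2^6 *3^(-1 ) *5^4* 11^1*103^(  -  1 )= - 440000/309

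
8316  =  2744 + 5572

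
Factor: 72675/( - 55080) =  - 95/72= - 2^( -3 )*3^( - 2)*5^1*19^1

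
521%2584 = 521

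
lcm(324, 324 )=324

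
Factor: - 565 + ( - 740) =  - 1305 = - 3^2 * 5^1 * 29^1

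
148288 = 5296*28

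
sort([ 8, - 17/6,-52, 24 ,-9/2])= [ - 52 ,-9/2, - 17/6,8, 24]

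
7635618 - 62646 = 7572972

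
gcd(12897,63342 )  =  9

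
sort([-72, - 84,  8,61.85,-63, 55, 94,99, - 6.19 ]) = [ -84,-72,- 63, -6.19, 8, 55, 61.85, 94,99] 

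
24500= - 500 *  ( - 49 ) 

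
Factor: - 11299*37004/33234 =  - 7208762/573 = -2^1*3^( -1)*11^1*29^1*191^( - 1 )*11299^1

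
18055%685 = 245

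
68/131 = 68/131= 0.52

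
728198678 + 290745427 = 1018944105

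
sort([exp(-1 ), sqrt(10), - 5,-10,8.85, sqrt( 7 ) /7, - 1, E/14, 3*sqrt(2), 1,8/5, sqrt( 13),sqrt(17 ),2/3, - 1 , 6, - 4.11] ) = [- 10, - 5,-4.11, - 1, - 1, E/14,exp(-1), sqrt( 7)/7 , 2/3, 1,8/5, sqrt( 10), sqrt (13),sqrt( 17), 3*sqrt(2) , 6, 8.85 ]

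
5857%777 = 418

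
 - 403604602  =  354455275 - 758059877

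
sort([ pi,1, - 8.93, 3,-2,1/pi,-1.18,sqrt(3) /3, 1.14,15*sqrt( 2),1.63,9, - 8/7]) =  [ - 8.93, - 2, - 1.18, - 8/7,1/pi, sqrt( 3 ) /3,1, 1.14,  1.63,3,pi,9,15 * sqrt( 2) ] 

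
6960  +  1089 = 8049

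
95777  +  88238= 184015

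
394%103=85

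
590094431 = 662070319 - 71975888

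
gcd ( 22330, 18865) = 385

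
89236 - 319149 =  - 229913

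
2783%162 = 29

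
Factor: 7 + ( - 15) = - 8 = - 2^3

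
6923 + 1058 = 7981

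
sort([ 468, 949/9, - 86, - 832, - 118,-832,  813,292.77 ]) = [- 832, - 832, - 118,  -  86, 949/9,292.77 , 468  ,  813 ] 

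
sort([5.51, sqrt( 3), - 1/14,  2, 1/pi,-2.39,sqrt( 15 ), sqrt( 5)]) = [ - 2.39, - 1/14,1/pi, sqrt ( 3 ),  2, sqrt(5 ),sqrt(15 ),5.51 ] 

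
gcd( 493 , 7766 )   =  1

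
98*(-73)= -7154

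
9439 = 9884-445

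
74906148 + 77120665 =152026813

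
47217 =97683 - 50466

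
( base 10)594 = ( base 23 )12J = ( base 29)KE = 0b1001010010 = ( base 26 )mm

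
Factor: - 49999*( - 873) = 3^2*97^1*49999^1=43649127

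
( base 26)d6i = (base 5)241322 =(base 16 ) 2302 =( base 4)2030002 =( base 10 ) 8962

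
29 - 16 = 13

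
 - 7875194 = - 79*99686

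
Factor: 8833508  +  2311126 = 11144634 = 2^1*3^1*1857439^1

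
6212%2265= 1682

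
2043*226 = 461718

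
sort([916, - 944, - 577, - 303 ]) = [ - 944, - 577, - 303, 916]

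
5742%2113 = 1516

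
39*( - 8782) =  -  342498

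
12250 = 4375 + 7875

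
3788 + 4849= 8637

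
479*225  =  107775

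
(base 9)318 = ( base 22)bi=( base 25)AA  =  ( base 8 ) 404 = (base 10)260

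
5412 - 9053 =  - 3641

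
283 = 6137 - 5854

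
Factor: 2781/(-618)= - 2^ ( - 1) *3^2 = - 9/2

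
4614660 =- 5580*( - 827) 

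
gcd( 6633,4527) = 9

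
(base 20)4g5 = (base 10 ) 1925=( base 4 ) 132011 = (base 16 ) 785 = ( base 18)5gh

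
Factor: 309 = 3^1*103^1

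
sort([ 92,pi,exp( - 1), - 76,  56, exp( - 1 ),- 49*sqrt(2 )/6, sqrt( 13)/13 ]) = [ - 76,- 49*sqrt (2)/6, sqrt(13)/13, exp( - 1),exp( - 1), pi, 56,  92]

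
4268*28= 119504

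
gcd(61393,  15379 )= 1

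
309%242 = 67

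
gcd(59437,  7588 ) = 7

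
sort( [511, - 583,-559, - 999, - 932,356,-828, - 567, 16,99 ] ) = [  -  999 , - 932, - 828,  -  583,- 567,  -  559,16  ,  99,356,511 ] 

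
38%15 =8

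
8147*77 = 627319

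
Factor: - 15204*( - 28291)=2^2*3^1  *7^1*19^1*181^1*1489^1 = 430136364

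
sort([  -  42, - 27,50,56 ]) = [ - 42, - 27,50,56 ]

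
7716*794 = 6126504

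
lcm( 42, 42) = 42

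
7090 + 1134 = 8224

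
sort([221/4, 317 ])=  [221/4,317 ]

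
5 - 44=-39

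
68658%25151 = 18356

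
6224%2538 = 1148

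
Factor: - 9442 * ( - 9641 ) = 2^1 * 31^1*311^1*4721^1 = 91030322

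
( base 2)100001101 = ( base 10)269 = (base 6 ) 1125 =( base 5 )2034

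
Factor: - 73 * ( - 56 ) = 4088 = 2^3*7^1 * 73^1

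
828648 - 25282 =803366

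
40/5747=40/5747 = 0.01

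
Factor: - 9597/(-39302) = 2^( - 1)* 3^1 * 7^1 * 43^ (-1) = 21/86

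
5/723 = 5/723  =  0.01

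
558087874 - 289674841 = 268413033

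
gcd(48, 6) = 6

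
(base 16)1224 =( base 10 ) 4644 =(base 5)122034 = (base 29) 5F4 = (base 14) 199A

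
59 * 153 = 9027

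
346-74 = 272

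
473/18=26  +  5/18 = 26.28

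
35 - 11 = 24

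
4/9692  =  1/2423 = 0.00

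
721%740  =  721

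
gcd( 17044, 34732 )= 4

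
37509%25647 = 11862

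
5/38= 5/38 = 0.13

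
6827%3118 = 591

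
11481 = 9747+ 1734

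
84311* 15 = 1264665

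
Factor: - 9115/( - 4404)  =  2^( - 2 )*3^( - 1)*5^1*367^(  -  1 )*1823^1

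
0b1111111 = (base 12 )a7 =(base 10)127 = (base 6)331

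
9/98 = 9/98 = 0.09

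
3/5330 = 3/5330= 0.00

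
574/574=1=1.00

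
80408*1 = 80408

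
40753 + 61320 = 102073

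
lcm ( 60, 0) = 0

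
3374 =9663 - 6289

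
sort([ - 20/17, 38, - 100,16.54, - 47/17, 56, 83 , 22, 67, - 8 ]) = [ - 100, - 8,  -  47/17, - 20/17, 16.54, 22, 38, 56, 67, 83]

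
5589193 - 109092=5480101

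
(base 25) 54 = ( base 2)10000001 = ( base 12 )a9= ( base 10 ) 129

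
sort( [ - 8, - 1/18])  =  [ - 8, - 1/18 ]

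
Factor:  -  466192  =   - 2^4*29137^1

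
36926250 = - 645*( - 57250) 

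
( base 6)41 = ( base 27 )p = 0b11001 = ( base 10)25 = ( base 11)23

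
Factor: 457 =457^1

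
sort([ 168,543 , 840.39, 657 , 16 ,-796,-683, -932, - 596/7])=[ - 932,-796, - 683, - 596/7,  16, 168  ,  543,657,840.39] 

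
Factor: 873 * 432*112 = 42239232 = 2^8 * 3^5*7^1*97^1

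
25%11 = 3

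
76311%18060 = 4071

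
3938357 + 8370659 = 12309016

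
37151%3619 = 961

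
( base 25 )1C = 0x25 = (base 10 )37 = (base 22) 1F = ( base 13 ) 2b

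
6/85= 6/85= 0.07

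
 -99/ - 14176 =99/14176 = 0.01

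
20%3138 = 20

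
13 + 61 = 74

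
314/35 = 8 + 34/35 = 8.97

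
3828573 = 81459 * 47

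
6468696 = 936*6911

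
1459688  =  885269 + 574419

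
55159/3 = 18386+1/3 = 18386.33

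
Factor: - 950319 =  - 3^3*61^1 * 577^1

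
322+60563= 60885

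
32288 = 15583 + 16705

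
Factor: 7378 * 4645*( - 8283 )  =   - 283865119230 = - 2^1*3^1 * 5^1 * 7^1 * 11^1 * 17^1 * 31^1*251^1 * 929^1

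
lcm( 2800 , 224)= 5600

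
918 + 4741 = 5659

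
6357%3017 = 323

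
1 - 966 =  - 965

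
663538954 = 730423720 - 66884766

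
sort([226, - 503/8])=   [ -503/8, 226]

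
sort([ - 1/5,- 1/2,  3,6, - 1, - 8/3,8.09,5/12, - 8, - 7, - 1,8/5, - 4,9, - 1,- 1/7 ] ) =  [ - 8, - 7,  -  4, - 8/3, - 1,  -  1, - 1, - 1/2 , - 1/5, - 1/7, 5/12,8/5,3,6, 8.09,9] 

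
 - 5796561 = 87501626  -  93298187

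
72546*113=8197698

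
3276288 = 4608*711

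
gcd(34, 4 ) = 2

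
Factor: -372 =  -2^2*3^1*31^1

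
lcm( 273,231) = 3003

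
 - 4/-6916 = 1/1729= 0.00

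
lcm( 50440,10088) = 50440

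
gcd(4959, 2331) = 9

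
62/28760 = 31/14380 = 0.00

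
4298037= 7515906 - 3217869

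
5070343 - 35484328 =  - 30413985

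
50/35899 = 50/35899 = 0.00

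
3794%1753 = 288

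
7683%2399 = 486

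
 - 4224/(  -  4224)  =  1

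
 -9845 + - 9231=-19076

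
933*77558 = 72361614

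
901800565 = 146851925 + 754948640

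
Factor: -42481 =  - 23^1*1847^1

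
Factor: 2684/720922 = 1342/360461 = 2^1*11^1*61^1*360461^(-1 ) 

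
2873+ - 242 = 2631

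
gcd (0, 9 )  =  9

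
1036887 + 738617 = 1775504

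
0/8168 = 0 =0.00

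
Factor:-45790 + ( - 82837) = - 293^1 * 439^1 = - 128627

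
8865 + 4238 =13103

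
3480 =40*87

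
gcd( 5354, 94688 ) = 2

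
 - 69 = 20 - 89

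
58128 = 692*84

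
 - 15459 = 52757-68216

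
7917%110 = 107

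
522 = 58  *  9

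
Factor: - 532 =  - 2^2* 7^1*19^1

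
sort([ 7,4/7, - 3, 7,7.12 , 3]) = [ - 3,4/7, 3,7, 7 , 7.12] 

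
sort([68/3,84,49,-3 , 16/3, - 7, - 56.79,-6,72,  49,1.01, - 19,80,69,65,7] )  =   [  -  56.79 ,-19, - 7, - 6,  -  3,1.01, 16/3,7, 68/3,49, 49,65,69, 72,80,84] 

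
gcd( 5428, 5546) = 118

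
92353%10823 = 5769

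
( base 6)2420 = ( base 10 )588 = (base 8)1114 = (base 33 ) hr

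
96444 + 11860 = 108304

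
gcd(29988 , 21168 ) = 1764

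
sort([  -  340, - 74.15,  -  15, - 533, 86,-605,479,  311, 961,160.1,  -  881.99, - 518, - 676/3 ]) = [ - 881.99, - 605, -533, - 518, - 340,-676/3,-74.15, - 15, 86,160.1,311,479,961 ] 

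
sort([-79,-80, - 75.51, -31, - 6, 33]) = [ - 80,- 79 , - 75.51, - 31,-6, 33 ] 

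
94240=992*95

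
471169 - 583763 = -112594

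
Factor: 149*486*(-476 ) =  - 2^3*3^5*7^1*17^1 * 149^1 = -  34469064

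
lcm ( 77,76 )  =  5852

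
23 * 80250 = 1845750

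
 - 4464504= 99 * ( - 45096) 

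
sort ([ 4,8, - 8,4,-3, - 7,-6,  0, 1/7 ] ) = [-8, - 7, - 6, -3,0,  1/7 , 4,4,8 ]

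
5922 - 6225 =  -303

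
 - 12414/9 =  - 1380 + 2/3=-1379.33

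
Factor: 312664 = 2^3*11^2*17^1*19^1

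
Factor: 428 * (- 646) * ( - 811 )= 2^3 * 17^1*19^1*107^1*811^1=224231768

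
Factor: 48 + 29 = 77 = 7^1*11^1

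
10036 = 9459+577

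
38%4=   2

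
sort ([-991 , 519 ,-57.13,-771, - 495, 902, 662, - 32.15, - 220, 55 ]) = [ - 991,  -  771 , - 495,  -  220, - 57.13,-32.15 , 55 , 519,662,902 ]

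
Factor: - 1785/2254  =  -255/322 = - 2^(-1 )*3^1*5^1 * 7^(-1)*17^1*23^( -1)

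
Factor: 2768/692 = 2^2 = 4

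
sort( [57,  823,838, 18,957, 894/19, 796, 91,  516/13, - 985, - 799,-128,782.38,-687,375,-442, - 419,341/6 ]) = [ - 985, - 799,-687,-442,-419, - 128, 18, 516/13,894/19,341/6,57, 91,375,782.38, 796, 823, 838, 957 ]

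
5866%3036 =2830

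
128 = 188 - 60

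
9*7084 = 63756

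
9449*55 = 519695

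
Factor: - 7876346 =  - 2^1*41^1*96053^1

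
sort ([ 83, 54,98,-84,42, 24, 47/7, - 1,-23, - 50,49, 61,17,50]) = [-84 , -50 , - 23,-1,  47/7,  17, 24,  42, 49,  50 , 54, 61,  83,98]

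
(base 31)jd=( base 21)17E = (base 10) 602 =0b1001011010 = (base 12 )422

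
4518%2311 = 2207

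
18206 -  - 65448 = 83654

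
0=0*7450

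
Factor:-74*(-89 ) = 2^1 * 37^1 *89^1 = 6586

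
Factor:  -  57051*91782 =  - 2^1*3^5*2113^1*5099^1 = -5236254882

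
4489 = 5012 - 523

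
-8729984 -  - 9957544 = 1227560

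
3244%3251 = 3244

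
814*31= 25234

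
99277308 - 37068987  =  62208321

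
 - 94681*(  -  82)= 7763842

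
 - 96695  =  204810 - 301505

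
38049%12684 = 12681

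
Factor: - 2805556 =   -  2^2*13^1*163^1*331^1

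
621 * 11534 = 7162614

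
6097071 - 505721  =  5591350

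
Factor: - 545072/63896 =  - 2^1*7^(- 2 )* 11^1*19^1 = -  418/49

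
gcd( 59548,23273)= 1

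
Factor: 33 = 3^1*11^1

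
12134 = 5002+7132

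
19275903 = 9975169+9300734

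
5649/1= 5649 = 5649.00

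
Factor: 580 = 2^2*5^1*29^1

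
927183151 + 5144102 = 932327253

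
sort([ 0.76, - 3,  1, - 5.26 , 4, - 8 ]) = [ - 8, - 5.26, - 3, 0.76,  1, 4]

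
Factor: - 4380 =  - 2^2*3^1*5^1 *73^1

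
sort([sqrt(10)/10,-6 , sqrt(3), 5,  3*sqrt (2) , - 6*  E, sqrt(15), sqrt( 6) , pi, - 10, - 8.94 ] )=[ - 6*E,  -  10, - 8.94, - 6, sqrt(10)/10, sqrt( 3 ), sqrt(6 ),pi, sqrt(15), 3*sqrt( 2 ),5]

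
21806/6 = 10903/3 = 3634.33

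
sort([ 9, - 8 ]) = [ - 8,9]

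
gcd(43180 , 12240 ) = 340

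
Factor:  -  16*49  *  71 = - 55664 = - 2^4* 7^2*71^1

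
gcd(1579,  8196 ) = 1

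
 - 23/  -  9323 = 23/9323 = 0.00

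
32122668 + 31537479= 63660147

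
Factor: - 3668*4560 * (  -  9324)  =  2^8*3^3*5^1 * 7^2* 19^1 * 37^1*131^1 = 155953969920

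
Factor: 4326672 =2^4*3^1*7^1*79^1*163^1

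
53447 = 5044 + 48403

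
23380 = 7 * 3340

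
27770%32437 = 27770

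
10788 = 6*1798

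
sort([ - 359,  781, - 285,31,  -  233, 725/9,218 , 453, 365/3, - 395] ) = [ - 395, - 359,  -  285,-233, 31 , 725/9, 365/3,218,453,781] 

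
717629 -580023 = 137606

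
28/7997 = 28/7997 = 0.00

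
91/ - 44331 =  - 13/6333 = -0.00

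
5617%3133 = 2484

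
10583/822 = 12 + 719/822=12.87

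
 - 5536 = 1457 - 6993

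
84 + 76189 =76273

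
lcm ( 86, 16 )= 688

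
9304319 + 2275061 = 11579380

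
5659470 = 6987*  810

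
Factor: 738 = 2^1 * 3^2*41^1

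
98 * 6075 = 595350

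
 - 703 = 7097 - 7800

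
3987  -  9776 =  - 5789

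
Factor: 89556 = 2^2*3^1*17^1*439^1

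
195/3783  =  5/97  =  0.05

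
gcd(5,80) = 5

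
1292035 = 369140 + 922895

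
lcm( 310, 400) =12400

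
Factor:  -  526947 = - 3^1 * 175649^1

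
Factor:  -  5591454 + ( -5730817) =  - 11322271 = - 19^1*61^1* 9769^1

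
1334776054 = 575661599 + 759114455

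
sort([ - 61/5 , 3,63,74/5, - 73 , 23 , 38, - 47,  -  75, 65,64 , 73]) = [-75,-73 , - 47, - 61/5, 3,74/5, 23, 38,63, 64, 65 , 73]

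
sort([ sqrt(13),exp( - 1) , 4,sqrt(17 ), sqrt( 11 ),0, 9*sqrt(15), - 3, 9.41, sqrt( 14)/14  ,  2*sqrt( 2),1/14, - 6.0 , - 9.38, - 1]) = [ - 9.38,-6.0, - 3, - 1, 0,1/14,  sqrt( 14)/14, exp ( - 1),2*sqrt( 2), sqrt(11),sqrt( 13),4,sqrt( 17),  9.41,  9*sqrt(15 ) ]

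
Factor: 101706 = 2^1*3^1*11^1 * 23^1*67^1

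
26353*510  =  13440030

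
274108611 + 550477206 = 824585817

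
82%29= 24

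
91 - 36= 55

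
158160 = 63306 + 94854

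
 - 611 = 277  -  888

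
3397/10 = 3397/10= 339.70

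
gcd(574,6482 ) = 14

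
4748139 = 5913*803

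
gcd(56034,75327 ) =3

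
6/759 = 2/253 = 0.01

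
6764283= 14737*459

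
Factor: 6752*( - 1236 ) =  - 2^7*3^1* 103^1*211^1 = - 8345472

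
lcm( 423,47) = 423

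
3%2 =1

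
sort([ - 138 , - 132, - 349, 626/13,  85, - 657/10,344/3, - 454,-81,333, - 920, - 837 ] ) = [  -  920 , - 837, - 454, - 349, - 138, - 132,-81 , - 657/10,626/13,85,344/3, 333]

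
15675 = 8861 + 6814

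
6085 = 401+5684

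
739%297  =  145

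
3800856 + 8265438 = 12066294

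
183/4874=183/4874 = 0.04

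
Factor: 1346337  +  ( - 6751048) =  - 13^1*83^1*5009^1= -5404711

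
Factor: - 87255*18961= - 1654442055 = - 3^2*5^1 * 7^1*67^1 * 277^1 * 283^1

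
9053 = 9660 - 607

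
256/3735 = 256/3735 =0.07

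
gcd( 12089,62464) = 1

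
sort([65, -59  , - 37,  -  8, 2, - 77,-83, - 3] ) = [-83 , - 77, - 59, - 37 ,  -  8, - 3,2, 65]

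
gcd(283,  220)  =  1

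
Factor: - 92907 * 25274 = -2^1*3^4*31^1*37^1*12637^1 = - 2348131518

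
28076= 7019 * 4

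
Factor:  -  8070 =-2^1*3^1*5^1*  269^1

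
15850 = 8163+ 7687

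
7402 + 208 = 7610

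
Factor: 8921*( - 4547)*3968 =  - 2^7* 11^1 *31^1*811^1*4547^1 = - 160957106816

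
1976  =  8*247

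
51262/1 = 51262 = 51262.00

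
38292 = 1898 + 36394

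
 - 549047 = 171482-720529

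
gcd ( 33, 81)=3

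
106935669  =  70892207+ 36043462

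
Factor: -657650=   -2^1*5^2  *7^1*1879^1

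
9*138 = 1242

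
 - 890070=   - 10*89007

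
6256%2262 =1732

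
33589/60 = 559+ 49/60 = 559.82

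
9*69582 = 626238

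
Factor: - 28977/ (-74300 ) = 2^(  -  2) * 3^1 *5^(-2 ) * 13^1= 39/100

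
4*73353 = 293412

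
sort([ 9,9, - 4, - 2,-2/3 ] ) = [ - 4 ,-2, - 2/3  ,  9,9]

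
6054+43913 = 49967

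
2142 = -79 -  - 2221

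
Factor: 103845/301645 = 21/61  =  3^1 *7^1*61^( - 1) 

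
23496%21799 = 1697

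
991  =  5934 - 4943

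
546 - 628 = - 82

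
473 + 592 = 1065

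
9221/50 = 184+21/50  =  184.42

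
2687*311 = 835657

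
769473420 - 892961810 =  - 123488390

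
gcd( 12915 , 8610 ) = 4305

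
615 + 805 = 1420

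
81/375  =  27/125 = 0.22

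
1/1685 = 1/1685 = 0.00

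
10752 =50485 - 39733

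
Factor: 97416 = 2^3*3^3*11^1*41^1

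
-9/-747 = 1/83 = 0.01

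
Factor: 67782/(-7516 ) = -33891/3758 = -2^( - 1)*3^1*11^1*13^1*79^1 * 1879^(  -  1 ) 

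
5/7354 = 5/7354 = 0.00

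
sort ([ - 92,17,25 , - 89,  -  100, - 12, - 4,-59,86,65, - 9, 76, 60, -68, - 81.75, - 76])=[ - 100 ,  -  92, - 89, - 81.75, -76, - 68, - 59,-12, - 9  , - 4, 17,25, 60,65, 76,86 ]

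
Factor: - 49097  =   - 29^1*1693^1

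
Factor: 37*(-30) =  - 2^1*3^1 * 5^1*37^1 = - 1110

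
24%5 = 4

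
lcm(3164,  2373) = 9492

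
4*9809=39236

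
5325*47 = 250275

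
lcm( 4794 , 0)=0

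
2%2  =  0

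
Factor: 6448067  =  523^1*12329^1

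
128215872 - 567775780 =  - 439559908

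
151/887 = 151/887 = 0.17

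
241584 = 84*2876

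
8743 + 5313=14056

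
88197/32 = 2756  +  5/32 = 2756.16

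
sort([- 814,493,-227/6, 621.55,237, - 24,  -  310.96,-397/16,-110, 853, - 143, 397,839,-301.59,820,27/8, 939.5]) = [-814 , - 310.96,-301.59, - 143,-110, - 227/6, - 397/16,-24,27/8, 237, 397,493,  621.55 , 820,839,853,939.5]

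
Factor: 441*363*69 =11045727=   3^4*7^2*11^2*23^1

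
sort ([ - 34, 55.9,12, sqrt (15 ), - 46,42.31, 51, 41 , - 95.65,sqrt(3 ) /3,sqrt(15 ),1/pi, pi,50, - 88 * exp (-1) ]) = [ - 95.65, - 46, - 34,-88*exp ( - 1),1/pi, sqrt( 3)/3 , pi, sqrt(15 ), sqrt( 15 ), 12, 41,42.31, 50,51, 55.9] 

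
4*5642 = 22568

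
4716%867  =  381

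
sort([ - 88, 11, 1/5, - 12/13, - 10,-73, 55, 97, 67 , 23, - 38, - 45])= [ - 88, - 73, - 45,-38, - 10, - 12/13, 1/5 , 11, 23, 55, 67, 97] 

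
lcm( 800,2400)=2400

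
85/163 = 85/163= 0.52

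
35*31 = 1085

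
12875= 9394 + 3481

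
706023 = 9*78447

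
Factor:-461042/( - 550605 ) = 2^1 * 3^( - 1) * 5^( - 1)*11^(-1)*29^1*47^( - 1)*71^(-1) * 7949^1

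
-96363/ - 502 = 191+ 481/502 = 191.96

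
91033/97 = 91033/97 = 938.48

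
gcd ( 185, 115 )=5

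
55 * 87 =4785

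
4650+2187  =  6837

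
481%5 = 1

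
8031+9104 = 17135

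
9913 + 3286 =13199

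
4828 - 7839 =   -  3011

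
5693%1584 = 941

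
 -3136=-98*32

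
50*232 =11600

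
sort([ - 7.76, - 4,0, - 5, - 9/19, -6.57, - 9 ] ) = [ - 9,- 7.76,  -  6.57, - 5, - 4, - 9/19,0 ] 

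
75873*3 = 227619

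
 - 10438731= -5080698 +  - 5358033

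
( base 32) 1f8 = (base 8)2750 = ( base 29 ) 1N4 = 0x5e8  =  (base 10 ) 1512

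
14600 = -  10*(  -  1460 ) 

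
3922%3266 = 656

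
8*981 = 7848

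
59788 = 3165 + 56623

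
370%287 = 83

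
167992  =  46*3652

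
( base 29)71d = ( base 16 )1729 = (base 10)5929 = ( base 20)eg9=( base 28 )7fl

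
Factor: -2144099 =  - 89^1*24091^1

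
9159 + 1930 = 11089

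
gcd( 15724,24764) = 4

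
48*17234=827232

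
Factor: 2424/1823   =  2^3 * 3^1*  101^1 *1823^ ( - 1)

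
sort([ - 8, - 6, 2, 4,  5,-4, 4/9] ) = [ - 8 , - 6, - 4, 4/9, 2 , 4,5]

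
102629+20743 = 123372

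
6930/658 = 495/47 = 10.53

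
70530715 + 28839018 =99369733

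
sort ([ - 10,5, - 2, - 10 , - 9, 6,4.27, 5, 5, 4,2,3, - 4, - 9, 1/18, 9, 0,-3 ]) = [ - 10, - 10, - 9 , - 9, - 4,-3, - 2, 0,  1/18,2, 3, 4 , 4.27,5,5, 5, 6, 9]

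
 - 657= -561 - 96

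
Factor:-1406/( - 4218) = 3^(  -  1) = 1/3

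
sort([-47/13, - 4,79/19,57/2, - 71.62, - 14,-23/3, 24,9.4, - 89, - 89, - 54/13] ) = [-89, - 89, - 71.62, - 14, - 23/3,- 54/13,- 4, - 47/13,79/19,9.4, 24,57/2]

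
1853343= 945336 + 908007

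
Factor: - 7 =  - 7^1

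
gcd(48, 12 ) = 12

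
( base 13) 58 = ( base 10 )73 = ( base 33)27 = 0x49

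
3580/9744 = 895/2436=0.37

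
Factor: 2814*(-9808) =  - 27599712 =-2^5*3^1 *7^1*67^1*613^1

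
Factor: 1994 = 2^1*997^1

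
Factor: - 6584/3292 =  - 2^1 = -2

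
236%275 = 236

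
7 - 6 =1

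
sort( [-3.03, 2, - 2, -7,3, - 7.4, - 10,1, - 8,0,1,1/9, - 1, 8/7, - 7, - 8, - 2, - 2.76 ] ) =[ - 10, - 8,- 8, - 7.4, - 7, - 7,-3.03, - 2.76, -2, - 2, - 1,0,  1/9,1, 1, 8/7, 2,3]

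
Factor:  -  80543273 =  -  127^1 * 634199^1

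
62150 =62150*1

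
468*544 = 254592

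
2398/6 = 1199/3 = 399.67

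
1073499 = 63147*17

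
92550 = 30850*3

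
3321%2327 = 994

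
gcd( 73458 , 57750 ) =462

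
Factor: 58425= 3^1*5^2* 19^1*41^1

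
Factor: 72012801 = 3^1*7^2 *467^1*1049^1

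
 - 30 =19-49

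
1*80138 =80138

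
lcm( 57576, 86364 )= 172728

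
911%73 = 35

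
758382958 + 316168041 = 1074550999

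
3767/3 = 3767/3= 1255.67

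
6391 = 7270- 879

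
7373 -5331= 2042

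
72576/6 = 12096 = 12096.00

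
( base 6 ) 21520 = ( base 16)BB8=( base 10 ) 3000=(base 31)33O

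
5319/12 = 1773/4 = 443.25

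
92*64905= 5971260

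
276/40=6 + 9/10  =  6.90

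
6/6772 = 3/3386  =  0.00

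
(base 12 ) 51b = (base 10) 743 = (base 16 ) 2E7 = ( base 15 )348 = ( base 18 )255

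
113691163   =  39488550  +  74202613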